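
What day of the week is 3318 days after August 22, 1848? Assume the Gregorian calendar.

First find the weekday of Aug 22, 1848. Doomsday rule: the anchor day for the 1800s is Friday. For year 48: 48÷12 = 4 r 0, and 0÷4 = 0, so 4+0+0 = 4.
Friday + 4 ≡ Tuesday — that's 1848's doomsday.
In August the doomsday date is Aug 8.
Aug 22 is 14 days after Aug 8; 14 mod 7 = 0, so Tuesday + 0 = Tuesday.
3318 mod 7 = 0, so 3318 days after a Tuesday is Tuesday + 0 = Tuesday.

Tuesday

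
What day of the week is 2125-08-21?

Doomsday rule: the anchor day for the 2100s is Sunday. For year 25: 25÷12 = 2 r 1, and 1÷4 = 0, so 2+1+0 = 3.
Sunday + 3 ≡ Wednesday — that's 2125's doomsday.
In August the doomsday date is Aug 8.
Aug 21 is 13 days after Aug 8; 13 mod 7 = 6, so Wednesday + 6 = Tuesday.

Tuesday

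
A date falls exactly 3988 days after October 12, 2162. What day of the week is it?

Oct 12, 2162 is a Tuesday.
3988 mod 7 = 5, so 3988 days after a Tuesday is Tuesday + 5 = Sunday.

Sunday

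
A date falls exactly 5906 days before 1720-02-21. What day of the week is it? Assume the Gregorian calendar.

Friday

Feb 21, 1720 is a Wednesday.
5906 mod 7 = 5, so 5906 days before a Wednesday is Wednesday − 5 = Friday.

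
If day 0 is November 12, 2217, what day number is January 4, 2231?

Nov 12, 2217 → Nov 12, 2218: 365 days.
Nov 12, 2218 → Nov 12, 2219: 365 days.
Nov 12, 2219 → Nov 12, 2220: 366 days (Feb 29, 2220 is in that span).
Nov 12, 2220 → Nov 12, 2221: 365 days.
Nov 12, 2221 → Nov 12, 2222: 365 days.
Nov 12, 2222 → Nov 12, 2223: 365 days.
Nov 12, 2223 → Nov 12, 2224: 366 days (Feb 29, 2224 is in that span).
Nov 12, 2224 → Nov 12, 2225: 365 days.
Nov 12, 2225 → Nov 12, 2226: 365 days.
Nov 12, 2226 → Nov 12, 2227: 365 days.
Nov 12, 2227 → Nov 12, 2228: 366 days (Feb 29, 2228 is in that span).
Nov 12, 2228 → Nov 12, 2229: 365 days.
Nov 12, 2229 → Nov 12, 2230: 365 days.
Nov 12, 2230 → Dec 12, 2230: 30 days (November has 30).
Dec 12, 2230 → Jan 4, 2231: 23 days.
Total: 4801 days.

4801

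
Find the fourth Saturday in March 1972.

March 1, 1972 is a Wednesday.
The first Saturday is therefore March 4 (3 days later).
The fourth Saturday is 4 + 3×7 = March 25.

March 25, 1972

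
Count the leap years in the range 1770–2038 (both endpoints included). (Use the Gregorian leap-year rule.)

65

Multiples of 4 in [1770,2038]: 67.
Of those, multiples of 100: 3 (not leap unless ÷400).
Multiples of 400: 1.
Leap years = 67 − 3 + 1 = 65.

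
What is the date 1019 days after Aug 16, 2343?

May 31, 2346

+366 (one year; includes Feb 29, 2344) → Aug 16, 2344 (653 left).
+365 (one year) → Aug 16, 2345 (288 left).
Aug has 31 days: +16 → Sep 1, 2345 (272 left).
Sep has 30 days: +30 → Oct 1, 2345 (242 left).
Oct has 31 days: +31 → Nov 1, 2345 (211 left).
Nov has 30 days: +30 → Dec 1, 2345 (181 left).
Dec has 31 days: +31 → Jan 1, 2346 (150 left).
Jan has 31 days: +31 → Feb 1, 2346 (119 left).
Feb has 28 days: +28 → Mar 1, 2346 (91 left).
Mar has 31 days: +31 → Apr 1, 2346 (60 left).
Apr has 30 days: +30 → May 1, 2346 (30 left).
+30 → May 31, 2346.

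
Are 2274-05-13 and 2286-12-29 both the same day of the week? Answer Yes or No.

Yes

From May 13, 2274 to Dec 29, 2286 is 4613 days.
4613 mod 7 = 0, so they are the same weekday.
(May 13, 2274 is a Wednesday; Dec 29, 2286 is a Wednesday.)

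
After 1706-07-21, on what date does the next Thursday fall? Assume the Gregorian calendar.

Jul 21, 1706 is a Wednesday.
From Wednesday to the next Thursday is 1 day.
Jul 21, 1706 + 1 = Jul 22, 1706.

July 22, 1706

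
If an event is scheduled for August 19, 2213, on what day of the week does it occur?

Thursday

Doomsday rule: the anchor day for the 2200s is Friday. For year 13: 13÷12 = 1 r 1, and 1÷4 = 0, so 1+1+0 = 2.
Friday + 2 ≡ Sunday — that's 2213's doomsday.
In August the doomsday date is Aug 8.
Aug 19 is 11 days after Aug 8; 11 mod 7 = 4, so Sunday + 4 = Thursday.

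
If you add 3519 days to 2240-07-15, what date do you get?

March 4, 2250

+365 (one year) → Jul 15, 2241 (3154 left).
+365 (one year) → Jul 15, 2242 (2789 left).
+365 (one year) → Jul 15, 2243 (2424 left).
+366 (one year; includes Feb 29, 2244) → Jul 15, 2244 (2058 left).
+365 (one year) → Jul 15, 2245 (1693 left).
+365 (one year) → Jul 15, 2246 (1328 left).
+365 (one year) → Jul 15, 2247 (963 left).
+366 (one year; includes Feb 29, 2248) → Jul 15, 2248 (597 left).
+365 (one year) → Jul 15, 2249 (232 left).
Jul has 31 days: +17 → Aug 1, 2249 (215 left).
Aug has 31 days: +31 → Sep 1, 2249 (184 left).
Sep has 30 days: +30 → Oct 1, 2249 (154 left).
Oct has 31 days: +31 → Nov 1, 2249 (123 left).
Nov has 30 days: +30 → Dec 1, 2249 (93 left).
Dec has 31 days: +31 → Jan 1, 2250 (62 left).
Jan has 31 days: +31 → Feb 1, 2250 (31 left).
Feb has 28 days: +28 → Mar 1, 2250 (3 left).
+3 → Mar 4, 2250.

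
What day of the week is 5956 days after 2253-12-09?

Thursday

Dec 9, 2253 is a Friday.
5956 mod 7 = 6, so 5956 days after a Friday is Friday + 6 = Thursday.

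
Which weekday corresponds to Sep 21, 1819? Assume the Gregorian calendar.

Doomsday rule: the anchor day for the 1800s is Friday. For year 19: 19÷12 = 1 r 7, and 7÷4 = 1, so 1+7+1 = 9.
Friday + 9 ≡ Sunday — that's 1819's doomsday.
In September the doomsday date is Sep 5.
Sep 21 is 16 days after Sep 5; 16 mod 7 = 2, so Sunday + 2 = Tuesday.

Tuesday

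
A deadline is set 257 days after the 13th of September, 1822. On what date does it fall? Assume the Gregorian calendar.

May 28, 1823

Sep has 30 days: +18 → Oct 1, 1822 (239 left).
Oct has 31 days: +31 → Nov 1, 1822 (208 left).
Nov has 30 days: +30 → Dec 1, 1822 (178 left).
Dec has 31 days: +31 → Jan 1, 1823 (147 left).
Jan has 31 days: +31 → Feb 1, 1823 (116 left).
Feb has 28 days: +28 → Mar 1, 1823 (88 left).
Mar has 31 days: +31 → Apr 1, 1823 (57 left).
Apr has 30 days: +30 → May 1, 1823 (27 left).
+27 → May 28, 1823.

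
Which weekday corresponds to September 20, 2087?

Saturday

Doomsday rule: the anchor day for the 2000s is Tuesday. For year 87: 87÷12 = 7 r 3, and 3÷4 = 0, so 7+3+0 = 10.
Tuesday + 10 ≡ Friday — that's 2087's doomsday.
In September the doomsday date is Sep 5.
Sep 20 is 15 days after Sep 5; 15 mod 7 = 1, so Friday + 1 = Saturday.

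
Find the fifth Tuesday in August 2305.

August 29, 2305

August 1, 2305 is a Tuesday.
The first Tuesday is therefore August 1 (same day).
The fifth Tuesday is 1 + 4×7 = August 29.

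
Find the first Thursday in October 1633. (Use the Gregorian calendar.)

October 1, 1633 is a Saturday.
The first Thursday is therefore October 6 (5 days later).

October 6, 1633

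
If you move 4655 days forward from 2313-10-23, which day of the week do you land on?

First find the weekday of Oct 23, 2313. Doomsday rule: the anchor day for the 2300s is Wednesday. For year 13: 13÷12 = 1 r 1, and 1÷4 = 0, so 1+1+0 = 2.
Wednesday + 2 ≡ Friday — that's 2313's doomsday.
In October the doomsday date is Oct 10.
Oct 23 is 13 days after Oct 10; 13 mod 7 = 6, so Friday + 6 = Thursday.
4655 mod 7 = 0, so 4655 days after a Thursday is Thursday + 0 = Thursday.

Thursday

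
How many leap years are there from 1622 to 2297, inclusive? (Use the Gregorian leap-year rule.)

Multiples of 4 in [1622,2297]: 169.
Of those, multiples of 100: 6 (not leap unless ÷400).
Multiples of 400: 1.
Leap years = 169 − 6 + 1 = 164.

164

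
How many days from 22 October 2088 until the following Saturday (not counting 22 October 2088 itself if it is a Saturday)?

1

Oct 22, 2088 is a Friday.
From Friday to the next Saturday is 1 day.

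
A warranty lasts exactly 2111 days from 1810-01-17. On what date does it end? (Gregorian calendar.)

+365 (one year) → Jan 17, 1811 (1746 left).
+365 (one year) → Jan 17, 1812 (1381 left).
+366 (one year; includes Feb 29, 1812) → Jan 17, 1813 (1015 left).
+365 (one year) → Jan 17, 1814 (650 left).
+365 (one year) → Jan 17, 1815 (285 left).
Jan has 31 days: +15 → Feb 1, 1815 (270 left).
Feb has 28 days: +28 → Mar 1, 1815 (242 left).
Mar has 31 days: +31 → Apr 1, 1815 (211 left).
Apr has 30 days: +30 → May 1, 1815 (181 left).
May has 31 days: +31 → Jun 1, 1815 (150 left).
Jun has 30 days: +30 → Jul 1, 1815 (120 left).
Jul has 31 days: +31 → Aug 1, 1815 (89 left).
Aug has 31 days: +31 → Sep 1, 1815 (58 left).
Sep has 30 days: +30 → Oct 1, 1815 (28 left).
+28 → Oct 29, 1815.

October 29, 1815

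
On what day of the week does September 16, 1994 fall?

Friday

January 1, 1994 is a Saturday.
Jan 1, 1994 → Feb 1, 1994: 31 days (January has 31).
Feb 1, 1994 → Mar 1, 1994: 28 days (February has 28).
Mar 1, 1994 → Apr 1, 1994: 31 days (March has 31).
Apr 1, 1994 → May 1, 1994: 30 days (April has 30).
May 1, 1994 → Jun 1, 1994: 31 days (May has 31).
Jun 1, 1994 → Jul 1, 1994: 30 days (June has 30).
Jul 1, 1994 → Aug 1, 1994: 31 days (July has 31).
Aug 1, 1994 → Sep 1, 1994: 31 days (August has 31).
Sep 1, 1994 → Sep 16, 1994: 15 days.
Total: 258 days.
258 mod 7 = 6, so Saturday + 6 = Friday.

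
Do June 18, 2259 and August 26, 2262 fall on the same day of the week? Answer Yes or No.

From Jun 18, 2259 to Aug 26, 2262 is 1165 days.
1165 mod 7 = 3, so they are different weekdays.
(Jun 18, 2259 is a Saturday; Aug 26, 2262 is a Tuesday.)

No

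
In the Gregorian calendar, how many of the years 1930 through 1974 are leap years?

Multiples of 4 in [1930,1974]: 11.
Of those, multiples of 100: 0 (not leap unless ÷400).
Multiples of 400: 0.
Leap years = 11 − 0 + 0 = 11.

11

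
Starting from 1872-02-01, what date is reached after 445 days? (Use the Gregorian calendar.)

+366 (one year; includes Feb 29, 1872) → Feb 1, 1873 (79 left).
Feb has 28 days: +28 → Mar 1, 1873 (51 left).
Mar has 31 days: +31 → Apr 1, 1873 (20 left).
+20 → Apr 21, 1873.

April 21, 1873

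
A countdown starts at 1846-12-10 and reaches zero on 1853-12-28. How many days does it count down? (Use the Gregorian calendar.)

2575

Dec 10, 1846 → Dec 10, 1847: 365 days.
Dec 10, 1847 → Dec 10, 1848: 366 days (Feb 29, 1848 is in that span).
Dec 10, 1848 → Dec 10, 1849: 365 days.
Dec 10, 1849 → Dec 10, 1850: 365 days.
Dec 10, 1850 → Dec 10, 1851: 365 days.
Dec 10, 1851 → Dec 10, 1852: 366 days (Feb 29, 1852 is in that span).
Dec 10, 1852 → Jan 10, 1853: 31 days (December has 31).
Jan 10, 1853 → Feb 10, 1853: 31 days (January has 31).
Feb 10, 1853 → Mar 10, 1853: 28 days (February has 28).
Mar 10, 1853 → Apr 10, 1853: 31 days (March has 31).
Apr 10, 1853 → May 10, 1853: 30 days (April has 30).
May 10, 1853 → Jun 10, 1853: 31 days (May has 31).
Jun 10, 1853 → Jul 10, 1853: 30 days (June has 30).
Jul 10, 1853 → Aug 10, 1853: 31 days (July has 31).
Aug 10, 1853 → Sep 10, 1853: 31 days (August has 31).
Sep 10, 1853 → Oct 10, 1853: 30 days (September has 30).
Oct 10, 1853 → Nov 10, 1853: 31 days (October has 31).
Nov 10, 1853 → Dec 10, 1853: 30 days (November has 30).
Dec 10, 1853 → Dec 28, 1853: 18 days.
Total: 2575 days.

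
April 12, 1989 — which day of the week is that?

Wednesday

January 1, 1989 is a Sunday.
Jan 1, 1989 → Feb 1, 1989: 31 days (January has 31).
Feb 1, 1989 → Mar 1, 1989: 28 days (February has 28).
Mar 1, 1989 → Apr 1, 1989: 31 days (March has 31).
Apr 1, 1989 → Apr 12, 1989: 11 days.
Total: 101 days.
101 mod 7 = 3, so Sunday + 3 = Wednesday.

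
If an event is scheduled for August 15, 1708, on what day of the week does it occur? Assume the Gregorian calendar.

Wednesday

Doomsday rule: the anchor day for the 1700s is Sunday. For year 08: 8÷12 = 0 r 8, and 8÷4 = 2, so 0+8+2 = 10.
Sunday + 10 ≡ Wednesday — that's 1708's doomsday.
In August the doomsday date is Aug 8.
Aug 15 is 7 days after Aug 8; 7 mod 7 = 0, so Wednesday + 0 = Wednesday.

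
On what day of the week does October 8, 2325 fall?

Doomsday rule: the anchor day for the 2300s is Wednesday. For year 25: 25÷12 = 2 r 1, and 1÷4 = 0, so 2+1+0 = 3.
Wednesday + 3 ≡ Saturday — that's 2325's doomsday.
In October the doomsday date is Oct 10.
Oct 8 is 2 days before Oct 10; 2 mod 7 = 2, so Saturday − 2 = Thursday.

Thursday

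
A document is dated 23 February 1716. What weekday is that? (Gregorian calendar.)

Doomsday rule: the anchor day for the 1700s is Sunday. For year 16: 16÷12 = 1 r 4, and 4÷4 = 1, so 1+4+1 = 6.
Sunday + 6 ≡ Saturday — that's 1716's doomsday.
In February the doomsday date is Feb 29 (1716 is a leap year (divisible by 4)).
Feb 23 is 6 days before Feb 29; 6 mod 7 = 6, so Saturday − 6 = Sunday.

Sunday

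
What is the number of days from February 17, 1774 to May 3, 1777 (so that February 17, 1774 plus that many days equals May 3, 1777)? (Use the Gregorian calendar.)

1171

Feb 17, 1774 → Feb 17, 1775: 365 days.
Feb 17, 1775 → Feb 17, 1776: 365 days.
Feb 17, 1776 → Feb 17, 1777: 366 days (Feb 29, 1776 is in that span).
Feb 17, 1777 → Mar 17, 1777: 28 days (February has 28).
Mar 17, 1777 → Apr 17, 1777: 31 days (March has 31).
Apr 17, 1777 → May 3, 1777: 16 days.
Total: 1171 days.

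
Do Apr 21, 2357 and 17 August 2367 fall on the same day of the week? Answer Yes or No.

From Apr 21, 2357 to Aug 17, 2367 is 3770 days.
3770 mod 7 = 4, so they are different weekdays.
(Apr 21, 2357 is a Sunday; Aug 17, 2367 is a Thursday.)

No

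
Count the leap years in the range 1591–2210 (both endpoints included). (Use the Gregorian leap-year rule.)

150

Multiples of 4 in [1591,2210]: 155.
Of those, multiples of 100: 7 (not leap unless ÷400).
Multiples of 400: 2.
Leap years = 155 − 7 + 2 = 150.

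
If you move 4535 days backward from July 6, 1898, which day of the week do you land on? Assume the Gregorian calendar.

Thursday

Jul 6, 1898 is a Wednesday.
4535 mod 7 = 6, so 4535 days before a Wednesday is Wednesday − 6 = Thursday.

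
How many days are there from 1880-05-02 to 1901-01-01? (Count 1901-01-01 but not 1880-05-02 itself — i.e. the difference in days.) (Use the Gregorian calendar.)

7548

May 2, 1880 → May 2, 1881: 365 days.
May 2, 1881 → May 2, 1882: 365 days.
May 2, 1882 → May 2, 1883: 365 days.
May 2, 1883 → May 2, 1884: 366 days (Feb 29, 1884 is in that span).
May 2, 1884 → May 2, 1885: 365 days.
May 2, 1885 → May 2, 1886: 365 days.
May 2, 1886 → May 2, 1887: 365 days.
May 2, 1887 → May 2, 1888: 366 days (Feb 29, 1888 is in that span).
May 2, 1888 → May 2, 1889: 365 days.
May 2, 1889 → May 2, 1890: 365 days.
May 2, 1890 → May 2, 1891: 365 days.
May 2, 1891 → May 2, 1892: 366 days (Feb 29, 1892 is in that span).
May 2, 1892 → May 2, 1893: 365 days.
May 2, 1893 → May 2, 1894: 365 days.
May 2, 1894 → May 2, 1895: 365 days.
May 2, 1895 → May 2, 1896: 366 days (Feb 29, 1896 is in that span).
May 2, 1896 → May 2, 1897: 365 days.
May 2, 1897 → May 2, 1898: 365 days.
May 2, 1898 → May 2, 1899: 365 days.
May 2, 1899 → May 2, 1900: 365 days.
May 2, 1900 → Jun 2, 1900: 31 days (May has 31).
Jun 2, 1900 → Jul 2, 1900: 30 days (June has 30).
Jul 2, 1900 → Aug 2, 1900: 31 days (July has 31).
Aug 2, 1900 → Sep 2, 1900: 31 days (August has 31).
Sep 2, 1900 → Oct 2, 1900: 30 days (September has 30).
Oct 2, 1900 → Nov 2, 1900: 31 days (October has 31).
Nov 2, 1900 → Dec 2, 1900: 30 days (November has 30).
Dec 2, 1900 → Jan 1, 1901: 30 days.
Total: 7548 days.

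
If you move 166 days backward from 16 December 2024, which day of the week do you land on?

Wednesday

First find the weekday of Dec 16, 2024. Doomsday rule: the anchor day for the 2000s is Tuesday. For year 24: 24÷12 = 2 r 0, and 0÷4 = 0, so 2+0+0 = 2.
Tuesday + 2 ≡ Thursday — that's 2024's doomsday.
In December the doomsday date is Dec 12.
Dec 16 is 4 days after Dec 12; 4 mod 7 = 4, so Thursday + 4 = Monday.
166 mod 7 = 5, so 166 days before a Monday is Monday − 5 = Wednesday.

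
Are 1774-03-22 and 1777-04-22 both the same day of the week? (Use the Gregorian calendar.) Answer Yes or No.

From Mar 22, 1774 to Apr 22, 1777 is 1127 days.
1127 mod 7 = 0, so they are the same weekday.
(Mar 22, 1774 is a Tuesday; Apr 22, 1777 is a Tuesday.)

Yes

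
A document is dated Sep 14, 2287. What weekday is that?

Doomsday rule: the anchor day for the 2200s is Friday. For year 87: 87÷12 = 7 r 3, and 3÷4 = 0, so 7+3+0 = 10.
Friday + 10 ≡ Monday — that's 2287's doomsday.
In September the doomsday date is Sep 5.
Sep 14 is 9 days after Sep 5; 9 mod 7 = 2, so Monday + 2 = Wednesday.

Wednesday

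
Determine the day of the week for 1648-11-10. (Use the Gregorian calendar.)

Tuesday

Doomsday rule: the anchor day for the 1600s is Tuesday. For year 48: 48÷12 = 4 r 0, and 0÷4 = 0, so 4+0+0 = 4.
Tuesday + 4 ≡ Saturday — that's 1648's doomsday.
In November the doomsday date is Nov 7.
Nov 10 is 3 days after Nov 7; 3 mod 7 = 3, so Saturday + 3 = Tuesday.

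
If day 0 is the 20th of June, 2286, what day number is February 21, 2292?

Jun 20, 2286 → Jun 20, 2287: 365 days.
Jun 20, 2287 → Jun 20, 2288: 366 days (Feb 29, 2288 is in that span).
Jun 20, 2288 → Jun 20, 2289: 365 days.
Jun 20, 2289 → Jun 20, 2290: 365 days.
Jun 20, 2290 → Jun 20, 2291: 365 days.
Jun 20, 2291 → Jul 20, 2291: 30 days (June has 30).
Jul 20, 2291 → Aug 20, 2291: 31 days (July has 31).
Aug 20, 2291 → Sep 20, 2291: 31 days (August has 31).
Sep 20, 2291 → Oct 20, 2291: 30 days (September has 30).
Oct 20, 2291 → Nov 20, 2291: 31 days (October has 31).
Nov 20, 2291 → Dec 20, 2291: 30 days (November has 30).
Dec 20, 2291 → Jan 20, 2292: 31 days (December has 31).
Jan 20, 2292 → Feb 20, 2292: 31 days (January has 31).
Feb 20, 2292 → Feb 21, 2292: 1 days.
Total: 2072 days.

2072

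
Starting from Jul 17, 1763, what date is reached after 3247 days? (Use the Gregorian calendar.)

+366 (one year; includes Feb 29, 1764) → Jul 17, 1764 (2881 left).
+365 (one year) → Jul 17, 1765 (2516 left).
+365 (one year) → Jul 17, 1766 (2151 left).
+365 (one year) → Jul 17, 1767 (1786 left).
+366 (one year; includes Feb 29, 1768) → Jul 17, 1768 (1420 left).
+365 (one year) → Jul 17, 1769 (1055 left).
+365 (one year) → Jul 17, 1770 (690 left).
+365 (one year) → Jul 17, 1771 (325 left).
Jul has 31 days: +15 → Aug 1, 1771 (310 left).
Aug has 31 days: +31 → Sep 1, 1771 (279 left).
Sep has 30 days: +30 → Oct 1, 1771 (249 left).
Oct has 31 days: +31 → Nov 1, 1771 (218 left).
Nov has 30 days: +30 → Dec 1, 1771 (188 left).
Dec has 31 days: +31 → Jan 1, 1772 (157 left).
Jan has 31 days: +31 → Feb 1, 1772 (126 left).
Feb has 29 days: +29 → Mar 1, 1772 (97 left).
Mar has 31 days: +31 → Apr 1, 1772 (66 left).
Apr has 30 days: +30 → May 1, 1772 (36 left).
May has 31 days: +31 → Jun 1, 1772 (5 left).
+5 → Jun 6, 1772.

June 6, 1772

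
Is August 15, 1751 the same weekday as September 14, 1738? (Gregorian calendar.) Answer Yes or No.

From Sep 14, 1738 to Aug 15, 1751 is 4718 days.
4718 mod 7 = 0, so they are the same weekday.
(Sep 14, 1738 is a Sunday; Aug 15, 1751 is a Sunday.)

Yes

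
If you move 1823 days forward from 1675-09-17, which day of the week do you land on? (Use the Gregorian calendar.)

First find the weekday of Sep 17, 1675. Doomsday rule: the anchor day for the 1600s is Tuesday. For year 75: 75÷12 = 6 r 3, and 3÷4 = 0, so 6+3+0 = 9.
Tuesday + 9 ≡ Thursday — that's 1675's doomsday.
In September the doomsday date is Sep 5.
Sep 17 is 12 days after Sep 5; 12 mod 7 = 5, so Thursday + 5 = Tuesday.
1823 mod 7 = 3, so 1823 days after a Tuesday is Tuesday + 3 = Friday.

Friday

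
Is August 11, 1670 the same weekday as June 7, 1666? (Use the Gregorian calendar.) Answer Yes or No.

Yes

From Jun 7, 1666 to Aug 11, 1670 is 1526 days.
1526 mod 7 = 0, so they are the same weekday.
(Jun 7, 1666 is a Monday; Aug 11, 1670 is a Monday.)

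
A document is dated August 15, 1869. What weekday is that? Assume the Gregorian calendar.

Doomsday rule: the anchor day for the 1800s is Friday. For year 69: 69÷12 = 5 r 9, and 9÷4 = 2, so 5+9+2 = 16.
Friday + 16 ≡ Sunday — that's 1869's doomsday.
In August the doomsday date is Aug 8.
Aug 15 is 7 days after Aug 8; 7 mod 7 = 0, so Sunday + 0 = Sunday.

Sunday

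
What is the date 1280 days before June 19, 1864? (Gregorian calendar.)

−366 (one year; includes Feb 29, 1864) → Jun 19, 1863 (914 left).
−365 (one year) → Jun 19, 1862 (549 left).
−365 (one year) → Jun 19, 1861 (184 left).
−19 → May 31, 1861 (end of May, 31 days; 165 left).
−31 → Apr 30, 1861 (end of Apr, 30 days; 134 left).
−30 → Mar 31, 1861 (end of Mar, 31 days; 104 left).
−31 → Feb 28, 1861 (end of Feb, 28 days; 73 left).
−28 → Jan 31, 1861 (end of Jan, 31 days; 45 left).
−31 → Dec 31, 1860 (end of Dec, 31 days; 14 left).
−14 → Dec 17, 1860.

December 17, 1860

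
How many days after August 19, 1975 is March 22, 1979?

1311

Aug 19, 1975 → Aug 19, 1976: 366 days (Feb 29, 1976 is in that span).
Aug 19, 1976 → Aug 19, 1977: 365 days.
Aug 19, 1977 → Aug 19, 1978: 365 days.
Aug 19, 1978 → Sep 19, 1978: 31 days (August has 31).
Sep 19, 1978 → Oct 19, 1978: 30 days (September has 30).
Oct 19, 1978 → Nov 19, 1978: 31 days (October has 31).
Nov 19, 1978 → Dec 19, 1978: 30 days (November has 30).
Dec 19, 1978 → Jan 19, 1979: 31 days (December has 31).
Jan 19, 1979 → Feb 19, 1979: 31 days (January has 31).
Feb 19, 1979 → Mar 19, 1979: 28 days (February has 28).
Mar 19, 1979 → Mar 22, 1979: 3 days.
Total: 1311 days.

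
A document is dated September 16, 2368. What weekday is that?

Doomsday rule: the anchor day for the 2300s is Wednesday. For year 68: 68÷12 = 5 r 8, and 8÷4 = 2, so 5+8+2 = 15.
Wednesday + 15 ≡ Thursday — that's 2368's doomsday.
In September the doomsday date is Sep 5.
Sep 16 is 11 days after Sep 5; 11 mod 7 = 4, so Thursday + 4 = Monday.

Monday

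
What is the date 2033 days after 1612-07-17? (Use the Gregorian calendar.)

February 9, 1618

+365 (one year) → Jul 17, 1613 (1668 left).
+365 (one year) → Jul 17, 1614 (1303 left).
+365 (one year) → Jul 17, 1615 (938 left).
+366 (one year; includes Feb 29, 1616) → Jul 17, 1616 (572 left).
+365 (one year) → Jul 17, 1617 (207 left).
Jul has 31 days: +15 → Aug 1, 1617 (192 left).
Aug has 31 days: +31 → Sep 1, 1617 (161 left).
Sep has 30 days: +30 → Oct 1, 1617 (131 left).
Oct has 31 days: +31 → Nov 1, 1617 (100 left).
Nov has 30 days: +30 → Dec 1, 1617 (70 left).
Dec has 31 days: +31 → Jan 1, 1618 (39 left).
Jan has 31 days: +31 → Feb 1, 1618 (8 left).
+8 → Feb 9, 1618.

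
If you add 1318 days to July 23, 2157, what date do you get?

+365 (one year) → Jul 23, 2158 (953 left).
+365 (one year) → Jul 23, 2159 (588 left).
+366 (one year; includes Feb 29, 2160) → Jul 23, 2160 (222 left).
Jul has 31 days: +9 → Aug 1, 2160 (213 left).
Aug has 31 days: +31 → Sep 1, 2160 (182 left).
Sep has 30 days: +30 → Oct 1, 2160 (152 left).
Oct has 31 days: +31 → Nov 1, 2160 (121 left).
Nov has 30 days: +30 → Dec 1, 2160 (91 left).
Dec has 31 days: +31 → Jan 1, 2161 (60 left).
Jan has 31 days: +31 → Feb 1, 2161 (29 left).
Feb has 28 days: +28 → Mar 1, 2161 (1 left).
+1 → Mar 2, 2161.

March 2, 2161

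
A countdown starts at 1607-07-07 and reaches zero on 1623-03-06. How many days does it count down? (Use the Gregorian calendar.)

5721

Jul 7, 1607 → Jul 7, 1608: 366 days (Feb 29, 1608 is in that span).
Jul 7, 1608 → Jul 7, 1609: 365 days.
Jul 7, 1609 → Jul 7, 1610: 365 days.
Jul 7, 1610 → Jul 7, 1611: 365 days.
Jul 7, 1611 → Jul 7, 1612: 366 days (Feb 29, 1612 is in that span).
Jul 7, 1612 → Jul 7, 1613: 365 days.
Jul 7, 1613 → Jul 7, 1614: 365 days.
Jul 7, 1614 → Jul 7, 1615: 365 days.
Jul 7, 1615 → Jul 7, 1616: 366 days (Feb 29, 1616 is in that span).
Jul 7, 1616 → Jul 7, 1617: 365 days.
Jul 7, 1617 → Jul 7, 1618: 365 days.
Jul 7, 1618 → Jul 7, 1619: 365 days.
Jul 7, 1619 → Jul 7, 1620: 366 days (Feb 29, 1620 is in that span).
Jul 7, 1620 → Jul 7, 1621: 365 days.
Jul 7, 1621 → Jul 7, 1622: 365 days.
Jul 7, 1622 → Aug 7, 1622: 31 days (July has 31).
Aug 7, 1622 → Sep 7, 1622: 31 days (August has 31).
Sep 7, 1622 → Oct 7, 1622: 30 days (September has 30).
Oct 7, 1622 → Nov 7, 1622: 31 days (October has 31).
Nov 7, 1622 → Dec 7, 1622: 30 days (November has 30).
Dec 7, 1622 → Jan 7, 1623: 31 days (December has 31).
Jan 7, 1623 → Feb 7, 1623: 31 days (January has 31).
Feb 7, 1623 → Mar 6, 1623: 27 days.
Total: 5721 days.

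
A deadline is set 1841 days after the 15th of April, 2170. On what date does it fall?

April 30, 2175

+365 (one year) → Apr 15, 2171 (1476 left).
+366 (one year; includes Feb 29, 2172) → Apr 15, 2172 (1110 left).
+365 (one year) → Apr 15, 2173 (745 left).
+365 (one year) → Apr 15, 2174 (380 left).
Apr has 30 days: +16 → May 1, 2174 (364 left).
May has 31 days: +31 → Jun 1, 2174 (333 left).
Jun has 30 days: +30 → Jul 1, 2174 (303 left).
Jul has 31 days: +31 → Aug 1, 2174 (272 left).
Aug has 31 days: +31 → Sep 1, 2174 (241 left).
Sep has 30 days: +30 → Oct 1, 2174 (211 left).
Oct has 31 days: +31 → Nov 1, 2174 (180 left).
Nov has 30 days: +30 → Dec 1, 2174 (150 left).
Dec has 31 days: +31 → Jan 1, 2175 (119 left).
Jan has 31 days: +31 → Feb 1, 2175 (88 left).
Feb has 28 days: +28 → Mar 1, 2175 (60 left).
Mar has 31 days: +31 → Apr 1, 2175 (29 left).
+29 → Apr 30, 2175.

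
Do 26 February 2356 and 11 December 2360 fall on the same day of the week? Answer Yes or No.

Yes

From Feb 26, 2356 to Dec 11, 2360 is 1750 days.
1750 mod 7 = 0, so they are the same weekday.
(Feb 26, 2356 is a Sunday; Dec 11, 2360 is a Sunday.)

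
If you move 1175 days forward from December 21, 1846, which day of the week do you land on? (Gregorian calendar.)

First find the weekday of Dec 21, 1846. Doomsday rule: the anchor day for the 1800s is Friday. For year 46: 46÷12 = 3 r 10, and 10÷4 = 2, so 3+10+2 = 15.
Friday + 15 ≡ Saturday — that's 1846's doomsday.
In December the doomsday date is Dec 12.
Dec 21 is 9 days after Dec 12; 9 mod 7 = 2, so Saturday + 2 = Monday.
1175 mod 7 = 6, so 1175 days after a Monday is Monday + 6 = Sunday.

Sunday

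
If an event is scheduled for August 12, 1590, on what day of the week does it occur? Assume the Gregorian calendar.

Doomsday rule: the anchor day for the 1500s is Wednesday. For year 90: 90÷12 = 7 r 6, and 6÷4 = 1, so 7+6+1 = 14.
Wednesday + 14 ≡ Wednesday — that's 1590's doomsday.
In August the doomsday date is Aug 8.
Aug 12 is 4 days after Aug 8; 4 mod 7 = 4, so Wednesday + 4 = Sunday.

Sunday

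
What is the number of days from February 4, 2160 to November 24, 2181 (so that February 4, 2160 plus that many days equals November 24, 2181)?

Feb 4, 2160 → Feb 4, 2161: 366 days (Feb 29, 2160 is in that span).
Feb 4, 2161 → Feb 4, 2162: 365 days.
Feb 4, 2162 → Feb 4, 2163: 365 days.
Feb 4, 2163 → Feb 4, 2164: 365 days.
Feb 4, 2164 → Feb 4, 2165: 366 days (Feb 29, 2164 is in that span).
Feb 4, 2165 → Feb 4, 2166: 365 days.
Feb 4, 2166 → Feb 4, 2167: 365 days.
Feb 4, 2167 → Feb 4, 2168: 365 days.
Feb 4, 2168 → Feb 4, 2169: 366 days (Feb 29, 2168 is in that span).
Feb 4, 2169 → Feb 4, 2170: 365 days.
Feb 4, 2170 → Feb 4, 2171: 365 days.
Feb 4, 2171 → Feb 4, 2172: 365 days.
Feb 4, 2172 → Feb 4, 2173: 366 days (Feb 29, 2172 is in that span).
Feb 4, 2173 → Feb 4, 2174: 365 days.
Feb 4, 2174 → Feb 4, 2175: 365 days.
Feb 4, 2175 → Feb 4, 2176: 365 days.
Feb 4, 2176 → Feb 4, 2177: 366 days (Feb 29, 2176 is in that span).
Feb 4, 2177 → Feb 4, 2178: 365 days.
Feb 4, 2178 → Feb 4, 2179: 365 days.
Feb 4, 2179 → Feb 4, 2180: 365 days.
Feb 4, 2180 → Feb 4, 2181: 366 days (Feb 29, 2180 is in that span).
Feb 4, 2181 → Mar 4, 2181: 28 days (February has 28).
Mar 4, 2181 → Apr 4, 2181: 31 days (March has 31).
Apr 4, 2181 → May 4, 2181: 30 days (April has 30).
May 4, 2181 → Jun 4, 2181: 31 days (May has 31).
Jun 4, 2181 → Jul 4, 2181: 30 days (June has 30).
Jul 4, 2181 → Aug 4, 2181: 31 days (July has 31).
Aug 4, 2181 → Sep 4, 2181: 31 days (August has 31).
Sep 4, 2181 → Oct 4, 2181: 30 days (September has 30).
Oct 4, 2181 → Nov 4, 2181: 31 days (October has 31).
Nov 4, 2181 → Nov 24, 2181: 20 days.
Total: 7964 days.

7964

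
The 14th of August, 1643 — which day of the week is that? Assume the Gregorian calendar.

Doomsday rule: the anchor day for the 1600s is Tuesday. For year 43: 43÷12 = 3 r 7, and 7÷4 = 1, so 3+7+1 = 11.
Tuesday + 11 ≡ Saturday — that's 1643's doomsday.
In August the doomsday date is Aug 8.
Aug 14 is 6 days after Aug 8; 6 mod 7 = 6, so Saturday + 6 = Friday.

Friday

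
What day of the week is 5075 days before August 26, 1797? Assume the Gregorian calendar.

Saturday

Aug 26, 1797 is a Saturday.
5075 mod 7 = 0, so 5075 days before a Saturday is Saturday − 0 = Saturday.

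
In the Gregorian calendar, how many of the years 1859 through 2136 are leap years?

68

Multiples of 4 in [1859,2136]: 70.
Of those, multiples of 100: 3 (not leap unless ÷400).
Multiples of 400: 1.
Leap years = 70 − 3 + 1 = 68.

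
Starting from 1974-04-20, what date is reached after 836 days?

August 3, 1976

+365 (one year) → Apr 20, 1975 (471 left).
+366 (one year; includes Feb 29, 1976) → Apr 20, 1976 (105 left).
Apr has 30 days: +11 → May 1, 1976 (94 left).
May has 31 days: +31 → Jun 1, 1976 (63 left).
Jun has 30 days: +30 → Jul 1, 1976 (33 left).
Jul has 31 days: +31 → Aug 1, 1976 (2 left).
+2 → Aug 3, 1976.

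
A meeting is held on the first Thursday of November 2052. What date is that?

November 1, 2052 is a Friday.
The first Thursday is therefore November 7 (6 days later).

November 7, 2052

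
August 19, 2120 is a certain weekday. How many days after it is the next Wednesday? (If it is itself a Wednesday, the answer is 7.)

Aug 19, 2120 is a Monday.
From Monday to the next Wednesday is 2 days.

2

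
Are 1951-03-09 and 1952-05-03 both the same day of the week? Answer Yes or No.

From Mar 9, 1951 to May 3, 1952 is 421 days.
421 mod 7 = 1, so they are different weekdays.
(Mar 9, 1951 is a Friday; May 3, 1952 is a Saturday.)

No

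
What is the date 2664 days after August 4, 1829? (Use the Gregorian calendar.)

+365 (one year) → Aug 4, 1830 (2299 left).
+365 (one year) → Aug 4, 1831 (1934 left).
+366 (one year; includes Feb 29, 1832) → Aug 4, 1832 (1568 left).
+365 (one year) → Aug 4, 1833 (1203 left).
+365 (one year) → Aug 4, 1834 (838 left).
+365 (one year) → Aug 4, 1835 (473 left).
+366 (one year; includes Feb 29, 1836) → Aug 4, 1836 (107 left).
Aug has 31 days: +28 → Sep 1, 1836 (79 left).
Sep has 30 days: +30 → Oct 1, 1836 (49 left).
Oct has 31 days: +31 → Nov 1, 1836 (18 left).
+18 → Nov 19, 1836.

November 19, 1836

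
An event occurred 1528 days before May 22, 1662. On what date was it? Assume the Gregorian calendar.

March 16, 1658

−365 (one year) → May 22, 1661 (1163 left).
−365 (one year) → May 22, 1660 (798 left).
−366 (one year; includes Feb 29, 1660) → May 22, 1659 (432 left).
−365 (one year) → May 22, 1658 (67 left).
−22 → Apr 30, 1658 (end of Apr, 30 days; 45 left).
−30 → Mar 31, 1658 (end of Mar, 31 days; 15 left).
−15 → Mar 16, 1658.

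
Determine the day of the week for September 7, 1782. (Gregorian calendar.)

Doomsday rule: the anchor day for the 1700s is Sunday. For year 82: 82÷12 = 6 r 10, and 10÷4 = 2, so 6+10+2 = 18.
Sunday + 18 ≡ Thursday — that's 1782's doomsday.
In September the doomsday date is Sep 5.
Sep 7 is 2 days after Sep 5; 2 mod 7 = 2, so Thursday + 2 = Saturday.

Saturday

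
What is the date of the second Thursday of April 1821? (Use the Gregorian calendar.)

April 12, 1821

April 1, 1821 is a Sunday.
The first Thursday is therefore April 5 (4 days later).
The second Thursday is 5 + 1×7 = April 12.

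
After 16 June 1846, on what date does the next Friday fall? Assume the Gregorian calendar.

June 19, 1846

Jun 16, 1846 is a Tuesday.
From Tuesday to the next Friday is 3 days.
Jun 16, 1846 + 3 = Jun 19, 1846.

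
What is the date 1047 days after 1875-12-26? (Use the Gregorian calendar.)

+366 (one year; includes Feb 29, 1876) → Dec 26, 1876 (681 left).
+365 (one year) → Dec 26, 1877 (316 left).
Dec has 31 days: +6 → Jan 1, 1878 (310 left).
Jan has 31 days: +31 → Feb 1, 1878 (279 left).
Feb has 28 days: +28 → Mar 1, 1878 (251 left).
Mar has 31 days: +31 → Apr 1, 1878 (220 left).
Apr has 30 days: +30 → May 1, 1878 (190 left).
May has 31 days: +31 → Jun 1, 1878 (159 left).
Jun has 30 days: +30 → Jul 1, 1878 (129 left).
Jul has 31 days: +31 → Aug 1, 1878 (98 left).
Aug has 31 days: +31 → Sep 1, 1878 (67 left).
Sep has 30 days: +30 → Oct 1, 1878 (37 left).
Oct has 31 days: +31 → Nov 1, 1878 (6 left).
+6 → Nov 7, 1878.

November 7, 1878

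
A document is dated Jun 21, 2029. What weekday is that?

January 1, 2029 is a Monday.
Jan 1, 2029 → Feb 1, 2029: 31 days (January has 31).
Feb 1, 2029 → Mar 1, 2029: 28 days (February has 28).
Mar 1, 2029 → Apr 1, 2029: 31 days (March has 31).
Apr 1, 2029 → May 1, 2029: 30 days (April has 30).
May 1, 2029 → Jun 1, 2029: 31 days (May has 31).
Jun 1, 2029 → Jun 21, 2029: 20 days.
Total: 171 days.
171 mod 7 = 3, so Monday + 3 = Thursday.

Thursday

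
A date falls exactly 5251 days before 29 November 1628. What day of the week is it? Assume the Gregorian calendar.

Tuesday

Nov 29, 1628 is a Wednesday.
5251 mod 7 = 1, so 5251 days before a Wednesday is Wednesday − 1 = Tuesday.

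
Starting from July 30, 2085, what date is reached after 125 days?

December 2, 2085

Jul has 31 days: +2 → Aug 1, 2085 (123 left).
Aug has 31 days: +31 → Sep 1, 2085 (92 left).
Sep has 30 days: +30 → Oct 1, 2085 (62 left).
Oct has 31 days: +31 → Nov 1, 2085 (31 left).
Nov has 30 days: +30 → Dec 1, 2085 (1 left).
+1 → Dec 2, 2085.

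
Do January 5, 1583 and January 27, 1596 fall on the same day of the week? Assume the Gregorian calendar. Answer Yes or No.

From Jan 5, 1583 to Jan 27, 1596 is 4770 days.
4770 mod 7 = 3, so they are different weekdays.
(Jan 5, 1583 is a Wednesday; Jan 27, 1596 is a Saturday.)

No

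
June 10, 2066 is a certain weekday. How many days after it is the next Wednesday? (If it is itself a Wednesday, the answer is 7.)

6

Jun 10, 2066 is a Thursday.
From Thursday to the next Wednesday is 6 days.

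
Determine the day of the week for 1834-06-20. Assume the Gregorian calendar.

Doomsday rule: the anchor day for the 1800s is Friday. For year 34: 34÷12 = 2 r 10, and 10÷4 = 2, so 2+10+2 = 14.
Friday + 14 ≡ Friday — that's 1834's doomsday.
In June the doomsday date is Jun 6.
Jun 20 is 14 days after Jun 6; 14 mod 7 = 0, so Friday + 0 = Friday.

Friday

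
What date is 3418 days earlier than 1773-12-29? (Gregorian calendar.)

−365 (one year) → Dec 29, 1772 (3053 left).
−366 (one year; includes Feb 29, 1772) → Dec 29, 1771 (2687 left).
−365 (one year) → Dec 29, 1770 (2322 left).
−365 (one year) → Dec 29, 1769 (1957 left).
−365 (one year) → Dec 29, 1768 (1592 left).
−366 (one year; includes Feb 29, 1768) → Dec 29, 1767 (1226 left).
−365 (one year) → Dec 29, 1766 (861 left).
−365 (one year) → Dec 29, 1765 (496 left).
−365 (one year) → Dec 29, 1764 (131 left).
−29 → Nov 30, 1764 (end of Nov, 30 days; 102 left).
−30 → Oct 31, 1764 (end of Oct, 31 days; 72 left).
−31 → Sep 30, 1764 (end of Sep, 30 days; 41 left).
−30 → Aug 31, 1764 (end of Aug, 31 days; 11 left).
−11 → Aug 20, 1764.

August 20, 1764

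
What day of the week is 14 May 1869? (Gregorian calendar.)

Friday

Doomsday rule: the anchor day for the 1800s is Friday. For year 69: 69÷12 = 5 r 9, and 9÷4 = 2, so 5+9+2 = 16.
Friday + 16 ≡ Sunday — that's 1869's doomsday.
In May the doomsday date is May 9.
May 14 is 5 days after May 9; 5 mod 7 = 5, so Sunday + 5 = Friday.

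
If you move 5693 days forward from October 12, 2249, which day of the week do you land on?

Sunday

Oct 12, 2249 is a Friday.
5693 mod 7 = 2, so 5693 days after a Friday is Friday + 2 = Sunday.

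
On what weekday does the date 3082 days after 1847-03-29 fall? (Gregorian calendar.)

Wednesday

Mar 29, 1847 is a Monday.
3082 mod 7 = 2, so 3082 days after a Monday is Monday + 2 = Wednesday.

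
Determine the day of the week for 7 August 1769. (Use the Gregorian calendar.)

Doomsday rule: the anchor day for the 1700s is Sunday. For year 69: 69÷12 = 5 r 9, and 9÷4 = 2, so 5+9+2 = 16.
Sunday + 16 ≡ Tuesday — that's 1769's doomsday.
In August the doomsday date is Aug 8.
Aug 7 is 1 day before Aug 8; 1 mod 7 = 1, so Tuesday − 1 = Monday.

Monday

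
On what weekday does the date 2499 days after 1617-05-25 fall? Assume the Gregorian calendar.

Thursday

May 25, 1617 is a Thursday.
2499 mod 7 = 0, so 2499 days after a Thursday is Thursday + 0 = Thursday.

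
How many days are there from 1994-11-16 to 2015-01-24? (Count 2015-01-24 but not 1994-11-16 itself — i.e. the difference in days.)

7374

Nov 16, 1994 → Nov 16, 1995: 365 days.
Nov 16, 1995 → Nov 16, 1996: 366 days (Feb 29, 1996 is in that span).
Nov 16, 1996 → Nov 16, 1997: 365 days.
Nov 16, 1997 → Nov 16, 1998: 365 days.
Nov 16, 1998 → Nov 16, 1999: 365 days.
Nov 16, 1999 → Nov 16, 2000: 366 days (Feb 29, 2000 is in that span).
Nov 16, 2000 → Nov 16, 2001: 365 days.
Nov 16, 2001 → Nov 16, 2002: 365 days.
Nov 16, 2002 → Nov 16, 2003: 365 days.
Nov 16, 2003 → Nov 16, 2004: 366 days (Feb 29, 2004 is in that span).
Nov 16, 2004 → Nov 16, 2005: 365 days.
Nov 16, 2005 → Nov 16, 2006: 365 days.
Nov 16, 2006 → Nov 16, 2007: 365 days.
Nov 16, 2007 → Nov 16, 2008: 366 days (Feb 29, 2008 is in that span).
Nov 16, 2008 → Nov 16, 2009: 365 days.
Nov 16, 2009 → Nov 16, 2010: 365 days.
Nov 16, 2010 → Nov 16, 2011: 365 days.
Nov 16, 2011 → Nov 16, 2012: 366 days (Feb 29, 2012 is in that span).
Nov 16, 2012 → Nov 16, 2013: 365 days.
Nov 16, 2013 → Nov 16, 2014: 365 days.
Nov 16, 2014 → Dec 16, 2014: 30 days (November has 30).
Dec 16, 2014 → Jan 16, 2015: 31 days (December has 31).
Jan 16, 2015 → Jan 24, 2015: 8 days.
Total: 7374 days.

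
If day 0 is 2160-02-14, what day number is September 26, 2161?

Feb 14, 2160 → Feb 14, 2161: 366 days (Feb 29, 2160 is in that span).
Feb 14, 2161 → Mar 14, 2161: 28 days (February has 28).
Mar 14, 2161 → Apr 14, 2161: 31 days (March has 31).
Apr 14, 2161 → May 14, 2161: 30 days (April has 30).
May 14, 2161 → Jun 14, 2161: 31 days (May has 31).
Jun 14, 2161 → Jul 14, 2161: 30 days (June has 30).
Jul 14, 2161 → Aug 14, 2161: 31 days (July has 31).
Aug 14, 2161 → Sep 14, 2161: 31 days (August has 31).
Sep 14, 2161 → Sep 26, 2161: 12 days.
Total: 590 days.

590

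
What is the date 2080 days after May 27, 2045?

+365 (one year) → May 27, 2046 (1715 left).
+365 (one year) → May 27, 2047 (1350 left).
+366 (one year; includes Feb 29, 2048) → May 27, 2048 (984 left).
+365 (one year) → May 27, 2049 (619 left).
+365 (one year) → May 27, 2050 (254 left).
May has 31 days: +5 → Jun 1, 2050 (249 left).
Jun has 30 days: +30 → Jul 1, 2050 (219 left).
Jul has 31 days: +31 → Aug 1, 2050 (188 left).
Aug has 31 days: +31 → Sep 1, 2050 (157 left).
Sep has 30 days: +30 → Oct 1, 2050 (127 left).
Oct has 31 days: +31 → Nov 1, 2050 (96 left).
Nov has 30 days: +30 → Dec 1, 2050 (66 left).
Dec has 31 days: +31 → Jan 1, 2051 (35 left).
Jan has 31 days: +31 → Feb 1, 2051 (4 left).
+4 → Feb 5, 2051.

February 5, 2051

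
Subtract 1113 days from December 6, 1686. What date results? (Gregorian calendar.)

November 19, 1683

−365 (one year) → Dec 6, 1685 (748 left).
−365 (one year) → Dec 6, 1684 (383 left).
−6 → Nov 30, 1684 (end of Nov, 30 days; 377 left).
−30 → Oct 31, 1684 (end of Oct, 31 days; 347 left).
−31 → Sep 30, 1684 (end of Sep, 30 days; 316 left).
−30 → Aug 31, 1684 (end of Aug, 31 days; 286 left).
−31 → Jul 31, 1684 (end of Jul, 31 days; 255 left).
−31 → Jun 30, 1684 (end of Jun, 30 days; 224 left).
−30 → May 31, 1684 (end of May, 31 days; 194 left).
−31 → Apr 30, 1684 (end of Apr, 30 days; 163 left).
−30 → Mar 31, 1684 (end of Mar, 31 days; 133 left).
−31 → Feb 29, 1684 (end of Feb, 29 days; 102 left).
−29 → Jan 31, 1684 (end of Jan, 31 days; 73 left).
−31 → Dec 31, 1683 (end of Dec, 31 days; 42 left).
−31 → Nov 30, 1683 (end of Nov, 30 days; 11 left).
−11 → Nov 19, 1683.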